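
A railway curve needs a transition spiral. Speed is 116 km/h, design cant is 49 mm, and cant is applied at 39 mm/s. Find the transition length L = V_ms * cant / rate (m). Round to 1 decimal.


Convert speed: V = 116 / 3.6 = 32.2222 m/s
L = 32.2222 * 49 / 39
L = 1578.8889 / 39
L = 40.5 m

40.5


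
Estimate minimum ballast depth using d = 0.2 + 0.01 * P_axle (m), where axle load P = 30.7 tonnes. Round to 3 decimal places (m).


d = 0.2 + 0.01 * 30.7
d = 0.2 + 0.307
d = 0.507 m

0.507


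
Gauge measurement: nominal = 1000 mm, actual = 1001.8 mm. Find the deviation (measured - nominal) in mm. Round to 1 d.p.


Deviation = measured - nominal
Deviation = 1001.8 - 1000
Deviation = 1.8 mm

1.8


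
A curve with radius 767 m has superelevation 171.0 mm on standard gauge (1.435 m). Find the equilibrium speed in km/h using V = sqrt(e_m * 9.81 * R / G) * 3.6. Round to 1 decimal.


Convert cant: e = 171.0 mm = 0.1710 m
V_ms = sqrt(0.1710 * 9.81 * 767 / 1.435)
V_ms = sqrt(896.620328) = 29.9436 m/s
V = 29.9436 * 3.6 = 107.8 km/h

107.8


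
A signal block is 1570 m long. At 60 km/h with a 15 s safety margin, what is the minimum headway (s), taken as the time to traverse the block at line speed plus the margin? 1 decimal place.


V = 60 / 3.6 = 16.6667 m/s
Block traversal time = 1570 / 16.6667 = 94.2 s
Headway = 94.2 + 15
Headway = 109.2 s

109.2


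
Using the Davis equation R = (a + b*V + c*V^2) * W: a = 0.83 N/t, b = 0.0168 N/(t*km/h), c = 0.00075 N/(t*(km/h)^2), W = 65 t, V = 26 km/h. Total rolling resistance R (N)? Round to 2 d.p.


b*V = 0.0168 * 26 = 0.4368
c*V^2 = 0.00075 * 676 = 0.507
R_per_t = 0.83 + 0.4368 + 0.507 = 1.7738 N/t
R_total = 1.7738 * 65 = 115.30 N

115.30


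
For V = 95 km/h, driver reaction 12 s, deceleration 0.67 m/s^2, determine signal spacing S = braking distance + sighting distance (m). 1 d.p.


V = 95 / 3.6 = 26.3889 m/s
Braking distance = 26.3889^2 / (2*0.67) = 519.6817 m
Sighting distance = 26.3889 * 12 = 316.6667 m
S = 519.6817 + 316.6667 = 836.3 m

836.3


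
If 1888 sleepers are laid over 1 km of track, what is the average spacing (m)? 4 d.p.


Spacing = 1000 m / number of sleepers
Spacing = 1000 / 1888
Spacing = 0.5297 m

0.5297


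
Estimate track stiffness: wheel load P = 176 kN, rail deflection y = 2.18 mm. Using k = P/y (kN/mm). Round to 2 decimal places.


Track stiffness k = P / y
k = 176 / 2.18
k = 80.73 kN/mm

80.73


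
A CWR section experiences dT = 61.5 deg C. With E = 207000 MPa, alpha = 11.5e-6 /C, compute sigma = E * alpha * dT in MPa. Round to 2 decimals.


sigma = E * alpha * dT
sigma = 207000 * 11.5e-6 * 61.5
sigma = 2.3805 * 61.5
sigma = 146.40 MPa

146.40


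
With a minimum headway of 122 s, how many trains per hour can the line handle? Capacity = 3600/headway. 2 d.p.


Capacity = 3600 / headway
Capacity = 3600 / 122
Capacity = 29.51 trains/hour

29.51


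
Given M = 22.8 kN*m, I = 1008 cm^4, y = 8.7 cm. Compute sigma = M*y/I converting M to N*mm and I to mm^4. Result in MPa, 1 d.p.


Convert units:
M = 22.8 kN*m = 22800000 N*mm
y = 8.7 cm = 87 mm
I = 1008 cm^4 = 10080000 mm^4
sigma = 22800000 * 87 / 10080000
sigma = 196.8 MPa

196.8


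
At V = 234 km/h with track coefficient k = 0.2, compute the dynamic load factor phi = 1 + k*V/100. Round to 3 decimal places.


phi = 1 + k * V / 100
phi = 1 + 0.2 * 234 / 100
phi = 1 + 0.468
phi = 1.468

1.468


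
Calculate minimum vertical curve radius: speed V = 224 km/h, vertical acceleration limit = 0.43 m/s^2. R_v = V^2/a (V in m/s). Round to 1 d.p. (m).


Convert speed: V = 224 / 3.6 = 62.2222 m/s
V^2 = 3871.6049 m^2/s^2
R_v = 3871.6049 / 0.43
R_v = 9003.7 m

9003.7


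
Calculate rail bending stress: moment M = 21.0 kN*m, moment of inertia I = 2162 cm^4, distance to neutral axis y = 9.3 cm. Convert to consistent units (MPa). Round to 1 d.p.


Convert units:
M = 21.0 kN*m = 21000000 N*mm
y = 9.3 cm = 93 mm
I = 2162 cm^4 = 21620000 mm^4
sigma = 21000000 * 93 / 21620000
sigma = 90.3 MPa

90.3


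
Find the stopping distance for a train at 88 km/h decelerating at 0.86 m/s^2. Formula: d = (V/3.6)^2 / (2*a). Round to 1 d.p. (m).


Convert speed: V = 88 / 3.6 = 24.4444 m/s
V^2 = 597.5309
d = 597.5309 / (2 * 0.86)
d = 597.5309 / 1.72
d = 347.4 m

347.4


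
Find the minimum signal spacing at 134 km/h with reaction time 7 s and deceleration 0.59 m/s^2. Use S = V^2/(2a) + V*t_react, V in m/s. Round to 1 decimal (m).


V = 134 / 3.6 = 37.2222 m/s
Braking distance = 37.2222^2 / (2*0.59) = 1174.1473 m
Sighting distance = 37.2222 * 7 = 260.5556 m
S = 1174.1473 + 260.5556 = 1434.7 m

1434.7


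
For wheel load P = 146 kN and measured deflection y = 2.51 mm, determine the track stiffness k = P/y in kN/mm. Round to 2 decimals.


Track stiffness k = P / y
k = 146 / 2.51
k = 58.17 kN/mm

58.17


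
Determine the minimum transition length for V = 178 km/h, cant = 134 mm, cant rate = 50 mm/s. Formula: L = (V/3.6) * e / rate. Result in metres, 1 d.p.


Convert speed: V = 178 / 3.6 = 49.4444 m/s
L = 49.4444 * 134 / 50
L = 6625.5556 / 50
L = 132.5 m

132.5


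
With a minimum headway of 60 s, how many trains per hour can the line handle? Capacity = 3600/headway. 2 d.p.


Capacity = 3600 / headway
Capacity = 3600 / 60
Capacity = 60.00 trains/hour

60.00


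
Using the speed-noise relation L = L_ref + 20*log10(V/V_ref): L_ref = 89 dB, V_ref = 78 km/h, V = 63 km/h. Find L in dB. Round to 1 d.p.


V/V_ref = 63 / 78 = 0.807692
log10(0.807692) = -0.092754
20 * -0.092754 = -1.8551
L = 89 + -1.8551 = 87.1 dB

87.1


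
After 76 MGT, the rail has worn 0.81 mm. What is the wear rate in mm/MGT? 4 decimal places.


Wear rate = total wear / cumulative tonnage
Rate = 0.81 / 76
Rate = 0.0107 mm/MGT

0.0107


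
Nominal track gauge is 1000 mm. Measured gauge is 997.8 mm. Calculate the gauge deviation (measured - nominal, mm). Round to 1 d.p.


Deviation = measured - nominal
Deviation = 997.8 - 1000
Deviation = -2.2 mm

-2.2


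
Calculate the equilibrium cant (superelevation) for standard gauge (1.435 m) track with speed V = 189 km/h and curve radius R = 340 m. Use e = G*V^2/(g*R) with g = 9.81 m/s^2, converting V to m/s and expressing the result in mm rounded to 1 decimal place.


Convert speed: V = 189 / 3.6 = 52.5 m/s
Apply formula: e = 1.435 * 52.5^2 / (9.81 * 340)
e = 1.435 * 2756.25 / 3335.4
e = 1.18583 m = 1185.8 mm

1185.8


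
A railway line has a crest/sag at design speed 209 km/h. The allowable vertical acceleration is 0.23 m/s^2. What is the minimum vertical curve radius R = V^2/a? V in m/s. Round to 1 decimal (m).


Convert speed: V = 209 / 3.6 = 58.0556 m/s
V^2 = 3370.4475 m^2/s^2
R_v = 3370.4475 / 0.23
R_v = 14654.1 m

14654.1


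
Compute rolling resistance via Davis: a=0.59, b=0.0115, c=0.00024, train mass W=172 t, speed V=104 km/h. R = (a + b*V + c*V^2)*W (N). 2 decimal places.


b*V = 0.0115 * 104 = 1.196
c*V^2 = 0.00024 * 10816 = 2.59584
R_per_t = 0.59 + 1.196 + 2.59584 = 4.38184 N/t
R_total = 4.38184 * 172 = 753.68 N

753.68


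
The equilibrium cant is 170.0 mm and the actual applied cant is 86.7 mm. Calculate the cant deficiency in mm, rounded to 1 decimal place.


Cant deficiency = equilibrium cant - actual cant
CD = 170.0 - 86.7
CD = 83.3 mm

83.3


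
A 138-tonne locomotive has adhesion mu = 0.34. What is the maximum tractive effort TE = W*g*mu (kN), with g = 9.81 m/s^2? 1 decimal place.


TE_max = W * g * mu
TE_max = 138 * 9.81 * 0.34
TE_max = 1353.78 * 0.34
TE_max = 460.3 kN

460.3


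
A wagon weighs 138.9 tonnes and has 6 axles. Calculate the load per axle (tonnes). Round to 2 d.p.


Load per axle = total weight / number of axles
Load = 138.9 / 6
Load = 23.15 tonnes

23.15


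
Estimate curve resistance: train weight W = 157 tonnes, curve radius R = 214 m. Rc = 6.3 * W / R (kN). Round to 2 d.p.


Rc = 6.3 * W / R
Rc = 6.3 * 157 / 214
Rc = 989.1 / 214
Rc = 4.62 kN

4.62


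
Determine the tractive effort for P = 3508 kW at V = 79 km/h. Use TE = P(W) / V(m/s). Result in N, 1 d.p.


Convert: P = 3508 kW = 3508000 W
V = 79 / 3.6 = 21.9444 m/s
TE = 3508000 / 21.9444
TE = 159858.2 N

159858.2


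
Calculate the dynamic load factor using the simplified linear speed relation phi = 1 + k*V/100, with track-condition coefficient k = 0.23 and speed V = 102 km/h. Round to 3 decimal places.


phi = 1 + k * V / 100
phi = 1 + 0.23 * 102 / 100
phi = 1 + 0.2346
phi = 1.235

1.235


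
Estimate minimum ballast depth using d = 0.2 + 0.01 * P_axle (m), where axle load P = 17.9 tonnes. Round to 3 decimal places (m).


d = 0.2 + 0.01 * 17.9
d = 0.2 + 0.179
d = 0.379 m

0.379


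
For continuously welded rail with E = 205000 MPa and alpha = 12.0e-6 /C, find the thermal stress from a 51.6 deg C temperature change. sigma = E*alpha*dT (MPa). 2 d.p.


sigma = E * alpha * dT
sigma = 205000 * 12.0e-6 * 51.6
sigma = 2.46 * 51.6
sigma = 126.94 MPa

126.94


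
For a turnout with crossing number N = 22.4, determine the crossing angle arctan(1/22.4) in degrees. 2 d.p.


1/N = 1/22.4 = 0.044643
angle = arctan(0.044643) = 0.044613 rad
angle = 0.044613 * 180/pi = 2.56 degrees

2.56


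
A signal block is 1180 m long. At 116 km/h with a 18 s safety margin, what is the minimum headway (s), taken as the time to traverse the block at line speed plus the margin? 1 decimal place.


V = 116 / 3.6 = 32.2222 m/s
Block traversal time = 1180 / 32.2222 = 36.6207 s
Headway = 36.6207 + 18
Headway = 54.6 s

54.6


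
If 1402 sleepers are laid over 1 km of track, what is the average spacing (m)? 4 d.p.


Spacing = 1000 m / number of sleepers
Spacing = 1000 / 1402
Spacing = 0.7133 m

0.7133


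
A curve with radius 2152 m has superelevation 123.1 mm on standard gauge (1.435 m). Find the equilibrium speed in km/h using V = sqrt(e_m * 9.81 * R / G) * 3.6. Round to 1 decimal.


Convert cant: e = 123.1 mm = 0.1231 m
V_ms = sqrt(0.1231 * 9.81 * 2152 / 1.435)
V_ms = sqrt(1810.99573) = 42.5558 m/s
V = 42.5558 * 3.6 = 153.2 km/h

153.2


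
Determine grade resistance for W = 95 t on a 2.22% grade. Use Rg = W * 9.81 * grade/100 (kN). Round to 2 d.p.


Rg = W * 9.81 * grade / 100
Rg = 95 * 9.81 * 2.22 / 100
Rg = 931.95 * 0.0222
Rg = 20.69 kN

20.69


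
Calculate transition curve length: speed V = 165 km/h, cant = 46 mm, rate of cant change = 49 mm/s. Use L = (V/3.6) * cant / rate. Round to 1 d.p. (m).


Convert speed: V = 165 / 3.6 = 45.8333 m/s
L = 45.8333 * 46 / 49
L = 2108.3333 / 49
L = 43.0 m

43.0


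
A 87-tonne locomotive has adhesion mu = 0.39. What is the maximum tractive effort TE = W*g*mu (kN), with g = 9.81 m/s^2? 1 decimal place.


TE_max = W * g * mu
TE_max = 87 * 9.81 * 0.39
TE_max = 853.47 * 0.39
TE_max = 332.9 kN

332.9


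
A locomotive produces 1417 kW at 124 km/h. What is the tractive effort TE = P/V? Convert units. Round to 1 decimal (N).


Convert: P = 1417 kW = 1417000 W
V = 124 / 3.6 = 34.4444 m/s
TE = 1417000 / 34.4444
TE = 41138.7 N

41138.7


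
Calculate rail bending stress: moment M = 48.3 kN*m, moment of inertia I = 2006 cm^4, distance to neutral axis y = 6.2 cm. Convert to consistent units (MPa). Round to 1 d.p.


Convert units:
M = 48.3 kN*m = 48300000 N*mm
y = 6.2 cm = 62 mm
I = 2006 cm^4 = 20060000 mm^4
sigma = 48300000 * 62 / 20060000
sigma = 149.3 MPa

149.3


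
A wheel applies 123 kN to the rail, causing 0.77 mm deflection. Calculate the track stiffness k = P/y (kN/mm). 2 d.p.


Track stiffness k = P / y
k = 123 / 0.77
k = 159.74 kN/mm

159.74


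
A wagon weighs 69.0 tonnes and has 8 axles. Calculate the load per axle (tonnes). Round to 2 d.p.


Load per axle = total weight / number of axles
Load = 69.0 / 8
Load = 8.63 tonnes

8.63


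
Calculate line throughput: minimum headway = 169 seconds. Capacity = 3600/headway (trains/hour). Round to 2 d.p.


Capacity = 3600 / headway
Capacity = 3600 / 169
Capacity = 21.30 trains/hour

21.30


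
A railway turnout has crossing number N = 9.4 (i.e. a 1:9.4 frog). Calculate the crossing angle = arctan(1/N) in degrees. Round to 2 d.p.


1/N = 1/9.4 = 0.106383
angle = arctan(0.106383) = 0.105984 rad
angle = 0.105984 * 180/pi = 6.07 degrees

6.07


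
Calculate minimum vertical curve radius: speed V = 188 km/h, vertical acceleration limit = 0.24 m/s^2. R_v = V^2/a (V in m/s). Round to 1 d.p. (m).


Convert speed: V = 188 / 3.6 = 52.2222 m/s
V^2 = 2727.1605 m^2/s^2
R_v = 2727.1605 / 0.24
R_v = 11363.2 m

11363.2


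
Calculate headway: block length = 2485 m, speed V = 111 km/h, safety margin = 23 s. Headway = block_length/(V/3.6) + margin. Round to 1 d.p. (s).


V = 111 / 3.6 = 30.8333 m/s
Block traversal time = 2485 / 30.8333 = 80.5946 s
Headway = 80.5946 + 23
Headway = 103.6 s

103.6


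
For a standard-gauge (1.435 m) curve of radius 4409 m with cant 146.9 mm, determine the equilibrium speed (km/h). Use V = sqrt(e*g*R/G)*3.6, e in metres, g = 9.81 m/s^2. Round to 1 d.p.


Convert cant: e = 146.9 mm = 0.1469 m
V_ms = sqrt(0.1469 * 9.81 * 4409 / 1.435)
V_ms = sqrt(4427.708293) = 66.541 m/s
V = 66.541 * 3.6 = 239.5 km/h

239.5


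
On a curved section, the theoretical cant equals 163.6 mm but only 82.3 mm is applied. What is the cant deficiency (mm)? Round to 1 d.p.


Cant deficiency = equilibrium cant - actual cant
CD = 163.6 - 82.3
CD = 81.3 mm

81.3


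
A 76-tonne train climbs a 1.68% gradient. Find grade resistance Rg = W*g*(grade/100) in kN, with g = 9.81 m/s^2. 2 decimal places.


Rg = W * 9.81 * grade / 100
Rg = 76 * 9.81 * 1.68 / 100
Rg = 745.56 * 0.0168
Rg = 12.53 kN

12.53


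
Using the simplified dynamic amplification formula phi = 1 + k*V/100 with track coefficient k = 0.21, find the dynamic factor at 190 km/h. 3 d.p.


phi = 1 + k * V / 100
phi = 1 + 0.21 * 190 / 100
phi = 1 + 0.399
phi = 1.399

1.399


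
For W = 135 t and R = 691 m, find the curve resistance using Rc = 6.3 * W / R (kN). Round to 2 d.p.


Rc = 6.3 * W / R
Rc = 6.3 * 135 / 691
Rc = 850.5 / 691
Rc = 1.23 kN

1.23


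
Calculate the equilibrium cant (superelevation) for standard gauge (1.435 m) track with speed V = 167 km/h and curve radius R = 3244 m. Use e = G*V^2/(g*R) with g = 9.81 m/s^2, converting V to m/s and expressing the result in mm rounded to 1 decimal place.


Convert speed: V = 167 / 3.6 = 46.3889 m/s
Apply formula: e = 1.435 * 46.3889^2 / (9.81 * 3244)
e = 1.435 * 2151.929 / 31823.64
e = 0.097035 m = 97.0 mm

97.0


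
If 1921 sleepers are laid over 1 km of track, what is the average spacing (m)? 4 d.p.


Spacing = 1000 m / number of sleepers
Spacing = 1000 / 1921
Spacing = 0.5206 m

0.5206


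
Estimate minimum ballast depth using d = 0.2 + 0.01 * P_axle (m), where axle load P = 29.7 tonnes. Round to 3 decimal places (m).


d = 0.2 + 0.01 * 29.7
d = 0.2 + 0.297
d = 0.497 m

0.497


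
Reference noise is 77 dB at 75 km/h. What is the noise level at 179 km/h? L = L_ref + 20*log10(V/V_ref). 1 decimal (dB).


V/V_ref = 179 / 75 = 2.386667
log10(2.386667) = 0.377792
20 * 0.377792 = 7.5558
L = 77 + 7.5558 = 84.6 dB

84.6


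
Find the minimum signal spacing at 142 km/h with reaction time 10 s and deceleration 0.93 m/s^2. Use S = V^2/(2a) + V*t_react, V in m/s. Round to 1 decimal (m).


V = 142 / 3.6 = 39.4444 m/s
Braking distance = 39.4444^2 / (2*0.93) = 836.4861 m
Sighting distance = 39.4444 * 10 = 394.4444 m
S = 836.4861 + 394.4444 = 1230.9 m

1230.9


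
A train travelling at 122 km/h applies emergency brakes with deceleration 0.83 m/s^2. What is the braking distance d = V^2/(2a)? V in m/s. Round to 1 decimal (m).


Convert speed: V = 122 / 3.6 = 33.8889 m/s
V^2 = 1148.4568
d = 1148.4568 / (2 * 0.83)
d = 1148.4568 / 1.66
d = 691.8 m

691.8


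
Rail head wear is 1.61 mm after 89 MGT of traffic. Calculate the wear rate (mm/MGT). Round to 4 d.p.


Wear rate = total wear / cumulative tonnage
Rate = 1.61 / 89
Rate = 0.0181 mm/MGT

0.0181


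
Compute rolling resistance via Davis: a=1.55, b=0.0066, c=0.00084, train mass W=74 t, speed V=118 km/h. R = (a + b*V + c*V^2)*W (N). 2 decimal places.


b*V = 0.0066 * 118 = 0.7788
c*V^2 = 0.00084 * 13924 = 11.69616
R_per_t = 1.55 + 0.7788 + 11.69616 = 14.02496 N/t
R_total = 14.02496 * 74 = 1037.85 N

1037.85


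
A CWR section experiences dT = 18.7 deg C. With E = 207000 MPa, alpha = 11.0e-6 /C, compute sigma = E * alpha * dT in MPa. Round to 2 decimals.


sigma = E * alpha * dT
sigma = 207000 * 11.0e-6 * 18.7
sigma = 2.277 * 18.7
sigma = 42.58 MPa

42.58


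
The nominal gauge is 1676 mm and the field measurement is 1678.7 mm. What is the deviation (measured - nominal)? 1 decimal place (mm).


Deviation = measured - nominal
Deviation = 1678.7 - 1676
Deviation = 2.7 mm

2.7


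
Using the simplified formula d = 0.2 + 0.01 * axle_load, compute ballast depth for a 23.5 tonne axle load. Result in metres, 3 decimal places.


d = 0.2 + 0.01 * 23.5
d = 0.2 + 0.235
d = 0.435 m

0.435


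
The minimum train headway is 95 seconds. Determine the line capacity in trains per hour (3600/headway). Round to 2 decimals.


Capacity = 3600 / headway
Capacity = 3600 / 95
Capacity = 37.89 trains/hour

37.89


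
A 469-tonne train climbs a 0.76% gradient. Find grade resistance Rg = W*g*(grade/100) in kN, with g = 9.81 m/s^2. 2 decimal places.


Rg = W * 9.81 * grade / 100
Rg = 469 * 9.81 * 0.76 / 100
Rg = 4600.89 * 0.0076
Rg = 34.97 kN

34.97


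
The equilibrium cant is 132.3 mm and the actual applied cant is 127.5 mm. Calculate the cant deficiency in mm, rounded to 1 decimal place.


Cant deficiency = equilibrium cant - actual cant
CD = 132.3 - 127.5
CD = 4.8 mm

4.8


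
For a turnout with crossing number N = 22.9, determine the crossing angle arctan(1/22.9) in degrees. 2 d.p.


1/N = 1/22.9 = 0.043668
angle = arctan(0.043668) = 0.04364 rad
angle = 0.04364 * 180/pi = 2.50 degrees

2.50


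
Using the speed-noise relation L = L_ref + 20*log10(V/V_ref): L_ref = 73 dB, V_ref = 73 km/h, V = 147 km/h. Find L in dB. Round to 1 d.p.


V/V_ref = 147 / 73 = 2.013699
log10(2.013699) = 0.303994
20 * 0.303994 = 6.0799
L = 73 + 6.0799 = 79.1 dB

79.1


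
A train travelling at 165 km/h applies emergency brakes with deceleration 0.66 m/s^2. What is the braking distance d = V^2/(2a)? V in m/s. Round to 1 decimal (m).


Convert speed: V = 165 / 3.6 = 45.8333 m/s
V^2 = 2100.6944
d = 2100.6944 / (2 * 0.66)
d = 2100.6944 / 1.32
d = 1591.4 m

1591.4


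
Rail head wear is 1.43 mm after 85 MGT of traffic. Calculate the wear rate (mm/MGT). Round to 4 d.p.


Wear rate = total wear / cumulative tonnage
Rate = 1.43 / 85
Rate = 0.0168 mm/MGT

0.0168


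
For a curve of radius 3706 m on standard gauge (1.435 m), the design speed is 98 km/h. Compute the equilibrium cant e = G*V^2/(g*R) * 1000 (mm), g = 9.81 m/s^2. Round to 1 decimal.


Convert speed: V = 98 / 3.6 = 27.2222 m/s
Apply formula: e = 1.435 * 27.2222^2 / (9.81 * 3706)
e = 1.435 * 741.0494 / 36355.86
e = 0.02925 m = 29.2 mm

29.2


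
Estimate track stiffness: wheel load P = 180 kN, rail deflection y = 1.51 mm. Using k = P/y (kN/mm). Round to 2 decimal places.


Track stiffness k = P / y
k = 180 / 1.51
k = 119.21 kN/mm

119.21


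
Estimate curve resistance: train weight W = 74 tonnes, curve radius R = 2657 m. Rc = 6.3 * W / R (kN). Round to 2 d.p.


Rc = 6.3 * W / R
Rc = 6.3 * 74 / 2657
Rc = 466.2 / 2657
Rc = 0.18 kN

0.18


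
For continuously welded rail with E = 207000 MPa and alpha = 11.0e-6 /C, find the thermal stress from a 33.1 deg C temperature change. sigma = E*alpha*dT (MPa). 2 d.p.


sigma = E * alpha * dT
sigma = 207000 * 11.0e-6 * 33.1
sigma = 2.277 * 33.1
sigma = 75.37 MPa

75.37


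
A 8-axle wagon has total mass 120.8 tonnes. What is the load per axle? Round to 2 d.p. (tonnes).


Load per axle = total weight / number of axles
Load = 120.8 / 8
Load = 15.10 tonnes

15.10


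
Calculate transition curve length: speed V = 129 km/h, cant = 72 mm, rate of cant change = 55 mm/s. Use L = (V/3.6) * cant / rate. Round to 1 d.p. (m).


Convert speed: V = 129 / 3.6 = 35.8333 m/s
L = 35.8333 * 72 / 55
L = 2580.0 / 55
L = 46.9 m

46.9


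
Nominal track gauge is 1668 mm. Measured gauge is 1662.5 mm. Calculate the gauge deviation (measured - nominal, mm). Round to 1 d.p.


Deviation = measured - nominal
Deviation = 1662.5 - 1668
Deviation = -5.5 mm

-5.5


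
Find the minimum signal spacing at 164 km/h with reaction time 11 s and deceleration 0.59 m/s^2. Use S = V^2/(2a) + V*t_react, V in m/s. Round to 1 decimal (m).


V = 164 / 3.6 = 45.5556 m/s
Braking distance = 45.5556^2 / (2*0.59) = 1758.7361 m
Sighting distance = 45.5556 * 11 = 501.1111 m
S = 1758.7361 + 501.1111 = 2259.8 m

2259.8


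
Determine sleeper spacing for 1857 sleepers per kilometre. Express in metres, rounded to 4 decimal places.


Spacing = 1000 m / number of sleepers
Spacing = 1000 / 1857
Spacing = 0.5385 m

0.5385


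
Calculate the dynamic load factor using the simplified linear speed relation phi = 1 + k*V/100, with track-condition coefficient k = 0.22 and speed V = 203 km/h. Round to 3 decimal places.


phi = 1 + k * V / 100
phi = 1 + 0.22 * 203 / 100
phi = 1 + 0.4466
phi = 1.447

1.447


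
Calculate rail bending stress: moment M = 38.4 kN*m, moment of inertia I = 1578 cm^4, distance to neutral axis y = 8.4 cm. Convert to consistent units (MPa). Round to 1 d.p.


Convert units:
M = 38.4 kN*m = 38400000 N*mm
y = 8.4 cm = 84 mm
I = 1578 cm^4 = 15780000 mm^4
sigma = 38400000 * 84 / 15780000
sigma = 204.4 MPa

204.4


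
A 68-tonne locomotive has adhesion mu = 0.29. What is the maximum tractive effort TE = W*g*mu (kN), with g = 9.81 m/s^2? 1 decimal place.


TE_max = W * g * mu
TE_max = 68 * 9.81 * 0.29
TE_max = 667.08 * 0.29
TE_max = 193.5 kN

193.5


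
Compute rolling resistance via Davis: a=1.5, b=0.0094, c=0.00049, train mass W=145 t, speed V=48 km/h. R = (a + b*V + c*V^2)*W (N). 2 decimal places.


b*V = 0.0094 * 48 = 0.4512
c*V^2 = 0.00049 * 2304 = 1.12896
R_per_t = 1.5 + 0.4512 + 1.12896 = 3.08016 N/t
R_total = 3.08016 * 145 = 446.62 N

446.62


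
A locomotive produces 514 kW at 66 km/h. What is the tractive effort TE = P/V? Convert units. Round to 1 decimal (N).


Convert: P = 514 kW = 514000 W
V = 66 / 3.6 = 18.3333 m/s
TE = 514000 / 18.3333
TE = 28036.4 N

28036.4


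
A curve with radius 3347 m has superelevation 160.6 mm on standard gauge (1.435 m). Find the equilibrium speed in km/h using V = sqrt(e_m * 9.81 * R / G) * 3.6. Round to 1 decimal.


Convert cant: e = 160.6 mm = 0.1606 m
V_ms = sqrt(0.1606 * 9.81 * 3347 / 1.435)
V_ms = sqrt(3674.670134) = 60.6191 m/s
V = 60.6191 * 3.6 = 218.2 km/h

218.2


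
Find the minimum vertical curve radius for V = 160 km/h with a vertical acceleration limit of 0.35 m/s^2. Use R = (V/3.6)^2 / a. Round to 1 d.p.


Convert speed: V = 160 / 3.6 = 44.4444 m/s
V^2 = 1975.3086 m^2/s^2
R_v = 1975.3086 / 0.35
R_v = 5643.7 m

5643.7


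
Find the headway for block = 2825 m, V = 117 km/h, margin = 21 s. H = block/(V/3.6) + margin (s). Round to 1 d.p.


V = 117 / 3.6 = 32.5 m/s
Block traversal time = 2825 / 32.5 = 86.9231 s
Headway = 86.9231 + 21
Headway = 107.9 s

107.9


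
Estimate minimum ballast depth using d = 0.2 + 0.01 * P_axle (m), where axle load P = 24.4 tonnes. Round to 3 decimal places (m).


d = 0.2 + 0.01 * 24.4
d = 0.2 + 0.244
d = 0.444 m

0.444


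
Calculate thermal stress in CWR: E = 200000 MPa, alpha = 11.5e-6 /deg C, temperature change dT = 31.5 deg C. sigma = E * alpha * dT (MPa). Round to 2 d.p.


sigma = E * alpha * dT
sigma = 200000 * 11.5e-6 * 31.5
sigma = 2.3 * 31.5
sigma = 72.45 MPa

72.45


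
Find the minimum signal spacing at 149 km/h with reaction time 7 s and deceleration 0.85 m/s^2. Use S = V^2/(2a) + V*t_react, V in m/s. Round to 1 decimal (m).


V = 149 / 3.6 = 41.3889 m/s
Braking distance = 41.3889^2 / (2*0.85) = 1007.6707 m
Sighting distance = 41.3889 * 7 = 289.7222 m
S = 1007.6707 + 289.7222 = 1297.4 m

1297.4


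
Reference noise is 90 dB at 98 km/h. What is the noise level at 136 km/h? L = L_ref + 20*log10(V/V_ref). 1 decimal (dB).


V/V_ref = 136 / 98 = 1.387755
log10(1.387755) = 0.142313
20 * 0.142313 = 2.8463
L = 90 + 2.8463 = 92.8 dB

92.8


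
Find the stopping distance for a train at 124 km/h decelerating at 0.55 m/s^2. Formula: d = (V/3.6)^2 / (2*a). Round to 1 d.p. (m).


Convert speed: V = 124 / 3.6 = 34.4444 m/s
V^2 = 1186.4198
d = 1186.4198 / (2 * 0.55)
d = 1186.4198 / 1.1
d = 1078.6 m

1078.6


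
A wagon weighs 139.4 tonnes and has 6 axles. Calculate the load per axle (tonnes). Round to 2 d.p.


Load per axle = total weight / number of axles
Load = 139.4 / 6
Load = 23.23 tonnes

23.23


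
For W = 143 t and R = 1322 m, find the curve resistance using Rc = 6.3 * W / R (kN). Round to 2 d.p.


Rc = 6.3 * W / R
Rc = 6.3 * 143 / 1322
Rc = 900.9 / 1322
Rc = 0.68 kN

0.68


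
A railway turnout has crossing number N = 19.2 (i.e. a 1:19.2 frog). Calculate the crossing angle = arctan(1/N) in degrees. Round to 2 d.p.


1/N = 1/19.2 = 0.052083
angle = arctan(0.052083) = 0.052036 rad
angle = 0.052036 * 180/pi = 2.98 degrees

2.98


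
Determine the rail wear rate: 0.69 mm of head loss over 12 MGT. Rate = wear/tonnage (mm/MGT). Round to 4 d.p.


Wear rate = total wear / cumulative tonnage
Rate = 0.69 / 12
Rate = 0.0575 mm/MGT

0.0575


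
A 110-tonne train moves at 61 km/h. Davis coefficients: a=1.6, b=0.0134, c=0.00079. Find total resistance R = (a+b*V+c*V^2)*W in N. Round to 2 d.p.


b*V = 0.0134 * 61 = 0.8174
c*V^2 = 0.00079 * 3721 = 2.93959
R_per_t = 1.6 + 0.8174 + 2.93959 = 5.35699 N/t
R_total = 5.35699 * 110 = 589.27 N

589.27


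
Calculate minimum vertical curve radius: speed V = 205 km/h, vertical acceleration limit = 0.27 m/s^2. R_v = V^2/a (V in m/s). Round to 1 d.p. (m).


Convert speed: V = 205 / 3.6 = 56.9444 m/s
V^2 = 3242.6698 m^2/s^2
R_v = 3242.6698 / 0.27
R_v = 12009.9 m

12009.9


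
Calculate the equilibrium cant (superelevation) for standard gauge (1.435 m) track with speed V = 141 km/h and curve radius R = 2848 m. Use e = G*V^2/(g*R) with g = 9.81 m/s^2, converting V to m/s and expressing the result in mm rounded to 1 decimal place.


Convert speed: V = 141 / 3.6 = 39.1667 m/s
Apply formula: e = 1.435 * 39.1667^2 / (9.81 * 2848)
e = 1.435 * 1534.0278 / 27938.88
e = 0.078791 m = 78.8 mm

78.8


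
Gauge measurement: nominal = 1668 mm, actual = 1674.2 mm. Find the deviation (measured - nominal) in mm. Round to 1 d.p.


Deviation = measured - nominal
Deviation = 1674.2 - 1668
Deviation = 6.2 mm

6.2


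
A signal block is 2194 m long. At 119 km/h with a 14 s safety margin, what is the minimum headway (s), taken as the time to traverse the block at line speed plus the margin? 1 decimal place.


V = 119 / 3.6 = 33.0556 m/s
Block traversal time = 2194 / 33.0556 = 66.3731 s
Headway = 66.3731 + 14
Headway = 80.4 s

80.4


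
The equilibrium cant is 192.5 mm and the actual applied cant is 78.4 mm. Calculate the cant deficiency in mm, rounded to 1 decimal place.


Cant deficiency = equilibrium cant - actual cant
CD = 192.5 - 78.4
CD = 114.1 mm

114.1


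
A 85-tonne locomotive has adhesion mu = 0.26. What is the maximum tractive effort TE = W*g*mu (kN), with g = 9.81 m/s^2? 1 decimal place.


TE_max = W * g * mu
TE_max = 85 * 9.81 * 0.26
TE_max = 833.85 * 0.26
TE_max = 216.8 kN

216.8


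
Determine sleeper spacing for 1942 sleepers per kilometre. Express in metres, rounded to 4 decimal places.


Spacing = 1000 m / number of sleepers
Spacing = 1000 / 1942
Spacing = 0.5149 m

0.5149


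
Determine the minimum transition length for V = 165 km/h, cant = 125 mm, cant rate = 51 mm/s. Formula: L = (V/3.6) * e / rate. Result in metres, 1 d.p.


Convert speed: V = 165 / 3.6 = 45.8333 m/s
L = 45.8333 * 125 / 51
L = 5729.1667 / 51
L = 112.3 m

112.3


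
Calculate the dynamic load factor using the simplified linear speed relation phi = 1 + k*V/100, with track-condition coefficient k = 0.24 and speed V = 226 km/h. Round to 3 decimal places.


phi = 1 + k * V / 100
phi = 1 + 0.24 * 226 / 100
phi = 1 + 0.5424
phi = 1.542

1.542


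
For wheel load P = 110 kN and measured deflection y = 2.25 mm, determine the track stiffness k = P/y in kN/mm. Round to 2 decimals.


Track stiffness k = P / y
k = 110 / 2.25
k = 48.89 kN/mm

48.89


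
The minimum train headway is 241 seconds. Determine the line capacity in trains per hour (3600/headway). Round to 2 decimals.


Capacity = 3600 / headway
Capacity = 3600 / 241
Capacity = 14.94 trains/hour

14.94


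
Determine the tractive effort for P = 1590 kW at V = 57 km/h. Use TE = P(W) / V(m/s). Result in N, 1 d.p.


Convert: P = 1590 kW = 1590000 W
V = 57 / 3.6 = 15.8333 m/s
TE = 1590000 / 15.8333
TE = 100421.1 N

100421.1


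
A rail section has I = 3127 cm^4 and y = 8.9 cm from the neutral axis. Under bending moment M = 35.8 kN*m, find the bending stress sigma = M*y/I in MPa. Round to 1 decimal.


Convert units:
M = 35.8 kN*m = 35800000 N*mm
y = 8.9 cm = 89 mm
I = 3127 cm^4 = 31270000 mm^4
sigma = 35800000 * 89 / 31270000
sigma = 101.9 MPa

101.9


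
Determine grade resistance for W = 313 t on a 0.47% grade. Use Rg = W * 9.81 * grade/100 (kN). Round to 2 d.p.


Rg = W * 9.81 * grade / 100
Rg = 313 * 9.81 * 0.47 / 100
Rg = 3070.53 * 0.0047
Rg = 14.43 kN

14.43


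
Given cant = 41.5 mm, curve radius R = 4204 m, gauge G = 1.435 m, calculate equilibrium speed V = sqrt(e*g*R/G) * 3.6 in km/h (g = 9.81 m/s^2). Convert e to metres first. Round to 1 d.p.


Convert cant: e = 41.5 mm = 0.0415 m
V_ms = sqrt(0.0415 * 9.81 * 4204 / 1.435)
V_ms = sqrt(1192.690913) = 34.5354 m/s
V = 34.5354 * 3.6 = 124.3 km/h

124.3


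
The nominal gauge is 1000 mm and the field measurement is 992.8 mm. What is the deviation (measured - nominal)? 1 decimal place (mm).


Deviation = measured - nominal
Deviation = 992.8 - 1000
Deviation = -7.2 mm

-7.2


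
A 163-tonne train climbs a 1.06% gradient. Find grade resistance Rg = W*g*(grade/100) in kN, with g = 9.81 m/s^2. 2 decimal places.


Rg = W * 9.81 * grade / 100
Rg = 163 * 9.81 * 1.06 / 100
Rg = 1599.03 * 0.0106
Rg = 16.95 kN

16.95


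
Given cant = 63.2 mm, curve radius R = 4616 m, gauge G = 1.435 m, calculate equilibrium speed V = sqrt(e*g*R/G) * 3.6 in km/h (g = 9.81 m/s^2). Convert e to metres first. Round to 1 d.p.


Convert cant: e = 63.2 mm = 0.0632 m
V_ms = sqrt(0.0632 * 9.81 * 4616 / 1.435)
V_ms = sqrt(1994.343604) = 44.6581 m/s
V = 44.6581 * 3.6 = 160.8 km/h

160.8


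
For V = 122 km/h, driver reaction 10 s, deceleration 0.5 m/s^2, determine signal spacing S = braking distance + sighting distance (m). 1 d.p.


V = 122 / 3.6 = 33.8889 m/s
Braking distance = 33.8889^2 / (2*0.5) = 1148.4568 m
Sighting distance = 33.8889 * 10 = 338.8889 m
S = 1148.4568 + 338.8889 = 1487.3 m

1487.3


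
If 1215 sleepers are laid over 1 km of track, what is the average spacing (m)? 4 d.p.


Spacing = 1000 m / number of sleepers
Spacing = 1000 / 1215
Spacing = 0.8230 m

0.8230


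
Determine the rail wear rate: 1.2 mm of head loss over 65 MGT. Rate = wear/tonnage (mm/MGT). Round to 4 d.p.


Wear rate = total wear / cumulative tonnage
Rate = 1.2 / 65
Rate = 0.0185 mm/MGT

0.0185


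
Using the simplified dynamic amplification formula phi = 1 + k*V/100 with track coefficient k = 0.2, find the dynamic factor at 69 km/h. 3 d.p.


phi = 1 + k * V / 100
phi = 1 + 0.2 * 69 / 100
phi = 1 + 0.138
phi = 1.138

1.138


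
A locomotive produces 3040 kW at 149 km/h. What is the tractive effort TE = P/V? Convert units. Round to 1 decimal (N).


Convert: P = 3040 kW = 3040000 W
V = 149 / 3.6 = 41.3889 m/s
TE = 3040000 / 41.3889
TE = 73449.7 N

73449.7


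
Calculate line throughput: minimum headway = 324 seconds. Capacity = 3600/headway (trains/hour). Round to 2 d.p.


Capacity = 3600 / headway
Capacity = 3600 / 324
Capacity = 11.11 trains/hour

11.11


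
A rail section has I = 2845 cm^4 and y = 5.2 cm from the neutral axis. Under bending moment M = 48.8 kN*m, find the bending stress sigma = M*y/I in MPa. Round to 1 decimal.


Convert units:
M = 48.8 kN*m = 48800000 N*mm
y = 5.2 cm = 52 mm
I = 2845 cm^4 = 28450000 mm^4
sigma = 48800000 * 52 / 28450000
sigma = 89.2 MPa

89.2


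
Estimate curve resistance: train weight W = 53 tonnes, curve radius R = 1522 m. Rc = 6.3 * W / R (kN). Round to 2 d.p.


Rc = 6.3 * W / R
Rc = 6.3 * 53 / 1522
Rc = 333.9 / 1522
Rc = 0.22 kN

0.22


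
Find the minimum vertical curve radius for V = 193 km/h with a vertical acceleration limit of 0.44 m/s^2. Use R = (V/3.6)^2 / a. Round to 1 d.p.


Convert speed: V = 193 / 3.6 = 53.6111 m/s
V^2 = 2874.1512 m^2/s^2
R_v = 2874.1512 / 0.44
R_v = 6532.2 m

6532.2


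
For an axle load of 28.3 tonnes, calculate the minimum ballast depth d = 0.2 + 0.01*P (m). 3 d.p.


d = 0.2 + 0.01 * 28.3
d = 0.2 + 0.283
d = 0.483 m

0.483


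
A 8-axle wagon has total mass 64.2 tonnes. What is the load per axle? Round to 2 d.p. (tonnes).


Load per axle = total weight / number of axles
Load = 64.2 / 8
Load = 8.03 tonnes

8.03


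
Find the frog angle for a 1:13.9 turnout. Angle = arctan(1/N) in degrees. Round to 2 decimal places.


1/N = 1/13.9 = 0.071942
angle = arctan(0.071942) = 0.071819 rad
angle = 0.071819 * 180/pi = 4.11 degrees

4.11


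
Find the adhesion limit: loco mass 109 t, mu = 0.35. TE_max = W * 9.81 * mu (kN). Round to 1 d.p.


TE_max = W * g * mu
TE_max = 109 * 9.81 * 0.35
TE_max = 1069.29 * 0.35
TE_max = 374.3 kN

374.3


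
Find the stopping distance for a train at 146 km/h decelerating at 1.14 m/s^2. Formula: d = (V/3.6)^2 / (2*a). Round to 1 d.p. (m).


Convert speed: V = 146 / 3.6 = 40.5556 m/s
V^2 = 1644.7531
d = 1644.7531 / (2 * 1.14)
d = 1644.7531 / 2.28
d = 721.4 m

721.4


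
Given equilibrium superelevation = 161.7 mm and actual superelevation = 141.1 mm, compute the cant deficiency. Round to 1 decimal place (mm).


Cant deficiency = equilibrium cant - actual cant
CD = 161.7 - 141.1
CD = 20.6 mm

20.6


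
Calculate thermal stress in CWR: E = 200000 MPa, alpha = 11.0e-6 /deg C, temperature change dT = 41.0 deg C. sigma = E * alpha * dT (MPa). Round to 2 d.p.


sigma = E * alpha * dT
sigma = 200000 * 11.0e-6 * 41.0
sigma = 2.2 * 41.0
sigma = 90.20 MPa

90.20


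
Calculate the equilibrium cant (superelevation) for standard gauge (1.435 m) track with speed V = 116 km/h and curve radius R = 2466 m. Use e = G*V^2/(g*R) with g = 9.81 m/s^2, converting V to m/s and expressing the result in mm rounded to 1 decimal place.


Convert speed: V = 116 / 3.6 = 32.2222 m/s
Apply formula: e = 1.435 * 32.2222^2 / (9.81 * 2466)
e = 1.435 * 1038.2716 / 24191.46
e = 0.061589 m = 61.6 mm

61.6


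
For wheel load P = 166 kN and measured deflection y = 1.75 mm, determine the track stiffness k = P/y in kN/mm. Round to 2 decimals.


Track stiffness k = P / y
k = 166 / 1.75
k = 94.86 kN/mm

94.86


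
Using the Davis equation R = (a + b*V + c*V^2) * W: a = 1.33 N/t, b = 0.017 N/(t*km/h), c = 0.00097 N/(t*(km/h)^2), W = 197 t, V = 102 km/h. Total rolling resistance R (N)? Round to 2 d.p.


b*V = 0.017 * 102 = 1.734
c*V^2 = 0.00097 * 10404 = 10.09188
R_per_t = 1.33 + 1.734 + 10.09188 = 13.15588 N/t
R_total = 13.15588 * 197 = 2591.71 N

2591.71


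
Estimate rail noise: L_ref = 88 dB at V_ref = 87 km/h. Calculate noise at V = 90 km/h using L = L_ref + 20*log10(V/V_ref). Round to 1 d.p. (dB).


V/V_ref = 90 / 87 = 1.034483
log10(1.034483) = 0.014723
20 * 0.014723 = 0.2945
L = 88 + 0.2945 = 88.3 dB

88.3


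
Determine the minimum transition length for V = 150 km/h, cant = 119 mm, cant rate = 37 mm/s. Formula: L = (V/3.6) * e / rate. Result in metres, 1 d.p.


Convert speed: V = 150 / 3.6 = 41.6667 m/s
L = 41.6667 * 119 / 37
L = 4958.3333 / 37
L = 134.0 m

134.0


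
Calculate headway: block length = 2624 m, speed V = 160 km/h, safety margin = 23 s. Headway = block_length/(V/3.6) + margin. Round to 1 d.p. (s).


V = 160 / 3.6 = 44.4444 m/s
Block traversal time = 2624 / 44.4444 = 59.04 s
Headway = 59.04 + 23
Headway = 82.0 s

82.0


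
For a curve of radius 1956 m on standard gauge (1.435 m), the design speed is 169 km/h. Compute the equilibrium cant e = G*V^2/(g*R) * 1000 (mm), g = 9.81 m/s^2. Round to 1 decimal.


Convert speed: V = 169 / 3.6 = 46.9444 m/s
Apply formula: e = 1.435 * 46.9444^2 / (9.81 * 1956)
e = 1.435 * 2203.7809 / 19188.36
e = 0.16481 m = 164.8 mm

164.8


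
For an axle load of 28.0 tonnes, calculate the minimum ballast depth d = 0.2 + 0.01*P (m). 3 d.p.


d = 0.2 + 0.01 * 28.0
d = 0.2 + 0.28
d = 0.480 m

0.480


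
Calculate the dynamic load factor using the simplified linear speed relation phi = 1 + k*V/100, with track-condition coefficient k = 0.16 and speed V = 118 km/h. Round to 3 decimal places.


phi = 1 + k * V / 100
phi = 1 + 0.16 * 118 / 100
phi = 1 + 0.1888
phi = 1.189

1.189


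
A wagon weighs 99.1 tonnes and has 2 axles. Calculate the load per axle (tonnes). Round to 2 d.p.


Load per axle = total weight / number of axles
Load = 99.1 / 2
Load = 49.55 tonnes

49.55


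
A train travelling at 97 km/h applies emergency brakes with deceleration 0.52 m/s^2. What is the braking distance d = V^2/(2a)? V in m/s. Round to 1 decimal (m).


Convert speed: V = 97 / 3.6 = 26.9444 m/s
V^2 = 726.0031
d = 726.0031 / (2 * 0.52)
d = 726.0031 / 1.04
d = 698.1 m

698.1


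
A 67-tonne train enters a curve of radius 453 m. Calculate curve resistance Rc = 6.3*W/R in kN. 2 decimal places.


Rc = 6.3 * W / R
Rc = 6.3 * 67 / 453
Rc = 422.1 / 453
Rc = 0.93 kN

0.93


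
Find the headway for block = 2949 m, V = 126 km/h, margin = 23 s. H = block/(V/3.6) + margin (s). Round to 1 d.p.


V = 126 / 3.6 = 35.0 m/s
Block traversal time = 2949 / 35.0 = 84.2571 s
Headway = 84.2571 + 23
Headway = 107.3 s

107.3


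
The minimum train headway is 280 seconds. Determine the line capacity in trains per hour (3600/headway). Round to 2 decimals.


Capacity = 3600 / headway
Capacity = 3600 / 280
Capacity = 12.86 trains/hour

12.86


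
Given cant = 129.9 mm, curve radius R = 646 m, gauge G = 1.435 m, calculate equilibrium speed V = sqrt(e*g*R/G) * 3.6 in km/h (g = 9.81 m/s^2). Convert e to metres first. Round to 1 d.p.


Convert cant: e = 129.9 mm = 0.1299 m
V_ms = sqrt(0.1299 * 9.81 * 646 / 1.435)
V_ms = sqrt(573.665557) = 23.9513 m/s
V = 23.9513 * 3.6 = 86.2 km/h

86.2


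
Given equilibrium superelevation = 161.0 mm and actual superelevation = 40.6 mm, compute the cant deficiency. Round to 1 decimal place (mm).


Cant deficiency = equilibrium cant - actual cant
CD = 161.0 - 40.6
CD = 120.4 mm

120.4


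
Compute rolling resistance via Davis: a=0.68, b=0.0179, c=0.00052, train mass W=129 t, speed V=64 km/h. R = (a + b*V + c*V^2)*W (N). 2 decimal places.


b*V = 0.0179 * 64 = 1.1456
c*V^2 = 0.00052 * 4096 = 2.12992
R_per_t = 0.68 + 1.1456 + 2.12992 = 3.95552 N/t
R_total = 3.95552 * 129 = 510.26 N

510.26


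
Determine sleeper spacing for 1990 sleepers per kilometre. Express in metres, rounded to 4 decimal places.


Spacing = 1000 m / number of sleepers
Spacing = 1000 / 1990
Spacing = 0.5025 m

0.5025


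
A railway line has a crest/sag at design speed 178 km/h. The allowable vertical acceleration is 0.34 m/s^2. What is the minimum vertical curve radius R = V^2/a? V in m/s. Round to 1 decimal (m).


Convert speed: V = 178 / 3.6 = 49.4444 m/s
V^2 = 2444.7531 m^2/s^2
R_v = 2444.7531 / 0.34
R_v = 7190.5 m

7190.5


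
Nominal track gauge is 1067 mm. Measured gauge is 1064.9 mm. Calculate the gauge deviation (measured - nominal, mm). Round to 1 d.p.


Deviation = measured - nominal
Deviation = 1064.9 - 1067
Deviation = -2.1 mm

-2.1
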